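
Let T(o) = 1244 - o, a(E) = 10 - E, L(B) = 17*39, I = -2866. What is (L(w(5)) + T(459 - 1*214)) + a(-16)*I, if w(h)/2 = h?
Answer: -72854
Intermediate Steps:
w(h) = 2*h
L(B) = 663
(L(w(5)) + T(459 - 1*214)) + a(-16)*I = (663 + (1244 - (459 - 1*214))) + (10 - 1*(-16))*(-2866) = (663 + (1244 - (459 - 214))) + (10 + 16)*(-2866) = (663 + (1244 - 1*245)) + 26*(-2866) = (663 + (1244 - 245)) - 74516 = (663 + 999) - 74516 = 1662 - 74516 = -72854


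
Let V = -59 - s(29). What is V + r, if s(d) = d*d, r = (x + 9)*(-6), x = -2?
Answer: -942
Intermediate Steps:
r = -42 (r = (-2 + 9)*(-6) = 7*(-6) = -42)
s(d) = d²
V = -900 (V = -59 - 1*29² = -59 - 1*841 = -59 - 841 = -900)
V + r = -900 - 42 = -942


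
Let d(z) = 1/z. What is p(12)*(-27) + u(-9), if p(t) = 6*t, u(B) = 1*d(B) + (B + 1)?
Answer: -17569/9 ≈ -1952.1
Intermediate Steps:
u(B) = 1 + B + 1/B (u(B) = 1/B + (B + 1) = 1/B + (1 + B) = 1 + B + 1/B)
p(12)*(-27) + u(-9) = (6*12)*(-27) + (1 - 9 + 1/(-9)) = 72*(-27) + (1 - 9 - ⅑) = -1944 - 73/9 = -17569/9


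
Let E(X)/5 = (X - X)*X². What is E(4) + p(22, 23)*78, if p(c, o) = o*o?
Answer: 41262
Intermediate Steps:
E(X) = 0 (E(X) = 5*((X - X)*X²) = 5*(0*X²) = 5*0 = 0)
p(c, o) = o²
E(4) + p(22, 23)*78 = 0 + 23²*78 = 0 + 529*78 = 0 + 41262 = 41262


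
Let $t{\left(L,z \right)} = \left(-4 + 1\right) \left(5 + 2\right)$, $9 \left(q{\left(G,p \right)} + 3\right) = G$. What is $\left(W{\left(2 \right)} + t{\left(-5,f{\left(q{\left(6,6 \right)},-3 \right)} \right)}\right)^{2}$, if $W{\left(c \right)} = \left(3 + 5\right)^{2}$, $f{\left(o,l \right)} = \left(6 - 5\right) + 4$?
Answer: $1849$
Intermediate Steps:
$q{\left(G,p \right)} = -3 + \frac{G}{9}$
$f{\left(o,l \right)} = 5$ ($f{\left(o,l \right)} = 1 + 4 = 5$)
$W{\left(c \right)} = 64$ ($W{\left(c \right)} = 8^{2} = 64$)
$t{\left(L,z \right)} = -21$ ($t{\left(L,z \right)} = \left(-3\right) 7 = -21$)
$\left(W{\left(2 \right)} + t{\left(-5,f{\left(q{\left(6,6 \right)},-3 \right)} \right)}\right)^{2} = \left(64 - 21\right)^{2} = 43^{2} = 1849$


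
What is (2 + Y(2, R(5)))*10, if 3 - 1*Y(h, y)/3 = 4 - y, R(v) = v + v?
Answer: 290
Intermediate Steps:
R(v) = 2*v
Y(h, y) = -3 + 3*y (Y(h, y) = 9 - 3*(4 - y) = 9 + (-12 + 3*y) = -3 + 3*y)
(2 + Y(2, R(5)))*10 = (2 + (-3 + 3*(2*5)))*10 = (2 + (-3 + 3*10))*10 = (2 + (-3 + 30))*10 = (2 + 27)*10 = 29*10 = 290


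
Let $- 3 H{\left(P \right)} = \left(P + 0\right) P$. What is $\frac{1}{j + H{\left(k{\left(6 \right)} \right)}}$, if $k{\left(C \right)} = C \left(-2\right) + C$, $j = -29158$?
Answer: $- \frac{1}{29170} \approx -3.4282 \cdot 10^{-5}$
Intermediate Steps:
$k{\left(C \right)} = - C$ ($k{\left(C \right)} = - 2 C + C = - C$)
$H{\left(P \right)} = - \frac{P^{2}}{3}$ ($H{\left(P \right)} = - \frac{\left(P + 0\right) P}{3} = - \frac{P P}{3} = - \frac{P^{2}}{3}$)
$\frac{1}{j + H{\left(k{\left(6 \right)} \right)}} = \frac{1}{-29158 - \frac{\left(\left(-1\right) 6\right)^{2}}{3}} = \frac{1}{-29158 - \frac{\left(-6\right)^{2}}{3}} = \frac{1}{-29158 - 12} = \frac{1}{-29170} = - \frac{1}{29170}$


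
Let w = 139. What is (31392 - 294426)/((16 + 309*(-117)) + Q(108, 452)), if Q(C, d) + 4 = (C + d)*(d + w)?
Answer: -87678/98273 ≈ -0.89219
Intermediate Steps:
Q(C, d) = -4 + (139 + d)*(C + d) (Q(C, d) = -4 + (C + d)*(d + 139) = -4 + (C + d)*(139 + d) = -4 + (139 + d)*(C + d))
(31392 - 294426)/((16 + 309*(-117)) + Q(108, 452)) = (31392 - 294426)/((16 + 309*(-117)) + (-4 + 452² + 139*108 + 139*452 + 108*452)) = -263034/((16 - 36153) + (-4 + 204304 + 15012 + 62828 + 48816)) = -263034/(-36137 + 330956) = -263034/294819 = -263034*1/294819 = -87678/98273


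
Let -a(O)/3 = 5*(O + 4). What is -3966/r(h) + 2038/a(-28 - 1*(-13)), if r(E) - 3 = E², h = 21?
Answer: 41747/12210 ≈ 3.4191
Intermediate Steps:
r(E) = 3 + E²
a(O) = -60 - 15*O (a(O) = -15*(O + 4) = -15*(4 + O) = -3*(20 + 5*O) = -60 - 15*O)
-3966/r(h) + 2038/a(-28 - 1*(-13)) = -3966/(3 + 21²) + 2038/(-60 - 15*(-28 - 1*(-13))) = -3966/(3 + 441) + 2038/(-60 - 15*(-28 + 13)) = -3966/444 + 2038/(-60 - 15*(-15)) = -3966*1/444 + 2038/(-60 + 225) = -661/74 + 2038/165 = 41747/12210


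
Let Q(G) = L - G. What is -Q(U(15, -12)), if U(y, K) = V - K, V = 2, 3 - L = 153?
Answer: 164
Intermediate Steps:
L = -150 (L = 3 - 1*153 = 3 - 153 = -150)
U(y, K) = 2 - K
Q(G) = -150 - G
-Q(U(15, -12)) = -(-150 - (2 - 1*(-12))) = -(-150 - (2 + 12)) = -(-150 - 1*14) = -(-150 - 14) = -1*(-164) = 164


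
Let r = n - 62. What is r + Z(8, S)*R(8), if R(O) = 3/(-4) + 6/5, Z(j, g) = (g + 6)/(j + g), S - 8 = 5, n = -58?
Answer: -16743/140 ≈ -119.59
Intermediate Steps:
S = 13 (S = 8 + 5 = 13)
Z(j, g) = (6 + g)/(g + j)
r = -120 (r = -58 - 62 = -120)
R(O) = 9/20 (R(O) = 3*(-¼) + 6*(⅕) = -¾ + 6/5 = 9/20)
r + Z(8, S)*R(8) = -120 + ((6 + 13)/(13 + 8))*(9/20) = -120 + (19/21)*(9/20) = -120 + 57/140 = -16743/140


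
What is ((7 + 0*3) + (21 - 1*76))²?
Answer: 2304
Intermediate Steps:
((7 + 0*3) + (21 - 1*76))² = ((7 + 0) + (21 - 76))² = (7 - 55)² = (-48)² = 2304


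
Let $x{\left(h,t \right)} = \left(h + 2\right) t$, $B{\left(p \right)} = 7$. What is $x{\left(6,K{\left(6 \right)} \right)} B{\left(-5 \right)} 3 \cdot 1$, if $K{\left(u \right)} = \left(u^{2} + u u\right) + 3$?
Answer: $12600$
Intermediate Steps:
$K{\left(u \right)} = 3 + 2 u^{2}$ ($K{\left(u \right)} = \left(u^{2} + u^{2}\right) + 3 = 2 u^{2} + 3 = 3 + 2 u^{2}$)
$x{\left(h,t \right)} = t \left(2 + h\right)$ ($x{\left(h,t \right)} = \left(2 + h\right) t = t \left(2 + h\right)$)
$x{\left(6,K{\left(6 \right)} \right)} B{\left(-5 \right)} 3 \cdot 1 = \left(3 + 2 \cdot 6^{2}\right) \left(2 + 6\right) 7 \cdot 3 \cdot 1 = \left(3 + 2 \cdot 36\right) 8 \cdot 7 \cdot 3 = \left(3 + 72\right) 8 \cdot 7 \cdot 3 = 75 \cdot 8 \cdot 7 \cdot 3 = 600 \cdot 7 \cdot 3 = 4200 \cdot 3 = 12600$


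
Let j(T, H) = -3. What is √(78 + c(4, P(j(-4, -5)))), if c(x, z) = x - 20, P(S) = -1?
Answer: √62 ≈ 7.8740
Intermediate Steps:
c(x, z) = -20 + x
√(78 + c(4, P(j(-4, -5)))) = √(78 + (-20 + 4)) = √(78 - 16) = √62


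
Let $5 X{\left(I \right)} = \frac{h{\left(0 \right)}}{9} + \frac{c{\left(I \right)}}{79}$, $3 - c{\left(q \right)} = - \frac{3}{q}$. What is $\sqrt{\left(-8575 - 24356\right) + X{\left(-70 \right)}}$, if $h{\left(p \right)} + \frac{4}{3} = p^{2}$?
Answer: $\frac{i \sqrt{81571883899758}}{49770} \approx 181.47 i$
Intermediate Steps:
$h{\left(p \right)} = - \frac{4}{3} + p^{2}$
$c{\left(q \right)} = 3 + \frac{3}{q}$ ($c{\left(q \right)} = 3 - - \frac{3}{q} = 3 + \frac{3}{q}$)
$X{\left(I \right)} = - \frac{47}{2133} + \frac{3}{395 I}$ ($X{\left(I \right)} = \frac{\frac{- \frac{4}{3} + 0^{2}}{9} + \frac{3 + \frac{3}{I}}{79}}{5} = \frac{\left(- \frac{4}{3} + 0\right) \frac{1}{9} + \left(3 + \frac{3}{I}\right) \frac{1}{79}}{5} = \frac{\left(- \frac{4}{3}\right) \frac{1}{9} + \left(\frac{3}{79} + \frac{3}{79 I}\right)}{5} = \frac{- \frac{4}{27} + \left(\frac{3}{79} + \frac{3}{79 I}\right)}{5} = \frac{- \frac{235}{2133} + \frac{3}{79 I}}{5} = - \frac{47}{2133} + \frac{3}{395 I}$)
$\sqrt{\left(-8575 - 24356\right) + X{\left(-70 \right)}} = \sqrt{\left(-8575 - 24356\right) + \frac{81 - -16450}{10665 \left(-70\right)}} = \sqrt{\left(-8575 - 24356\right) + \frac{1}{10665} \left(- \frac{1}{70}\right) \left(81 + 16450\right)} = \sqrt{-32931 + \frac{1}{10665} \left(- \frac{1}{70}\right) 16531} = \sqrt{-32931 - \frac{16531}{746550}} = \sqrt{- \frac{24584654581}{746550}} = \frac{i \sqrt{81571883899758}}{49770}$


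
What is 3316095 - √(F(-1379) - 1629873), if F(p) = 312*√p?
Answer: 3316095 - √(-1629873 + 312*I*√1379) ≈ 3.3161e+6 - 1276.7*I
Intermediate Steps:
3316095 - √(F(-1379) - 1629873) = 3316095 - √(312*√(-1379) - 1629873) = 3316095 - √(312*(I*√1379) - 1629873) = 3316095 - √(312*I*√1379 - 1629873) = 3316095 - √(-1629873 + 312*I*√1379)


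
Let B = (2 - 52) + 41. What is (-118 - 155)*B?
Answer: 2457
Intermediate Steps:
B = -9 (B = -50 + 41 = -9)
(-118 - 155)*B = (-118 - 155)*(-9) = -273*(-9) = 2457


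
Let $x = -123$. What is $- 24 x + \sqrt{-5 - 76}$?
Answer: $2952 + 9 i \approx 2952.0 + 9.0 i$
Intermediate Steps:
$- 24 x + \sqrt{-5 - 76} = \left(-24\right) \left(-123\right) + \sqrt{-5 - 76} = 2952 + \sqrt{-81} = 2952 + 9 i$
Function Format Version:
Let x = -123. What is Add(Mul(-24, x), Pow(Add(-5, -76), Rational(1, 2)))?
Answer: Add(2952, Mul(9, I)) ≈ Add(2952.0, Mul(9.0000, I))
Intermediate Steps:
Add(Mul(-24, x), Pow(Add(-5, -76), Rational(1, 2))) = Add(Mul(-24, -123), Pow(Add(-5, -76), Rational(1, 2))) = Add(2952, Pow(-81, Rational(1, 2))) = Add(2952, Mul(9, I))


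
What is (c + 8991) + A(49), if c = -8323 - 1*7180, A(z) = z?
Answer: -6463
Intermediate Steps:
c = -15503 (c = -8323 - 7180 = -15503)
(c + 8991) + A(49) = (-15503 + 8991) + 49 = -6512 + 49 = -6463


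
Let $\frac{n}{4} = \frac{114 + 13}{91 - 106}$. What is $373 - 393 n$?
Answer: $\frac{68413}{5} \approx 13683.0$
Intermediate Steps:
$n = - \frac{508}{15}$ ($n = 4 \frac{114 + 13}{91 - 106} = 4 \frac{127}{-15} = 4 \cdot 127 \left(- \frac{1}{15}\right) = 4 \left(- \frac{127}{15}\right) = - \frac{508}{15} \approx -33.867$)
$373 - 393 n = 373 - - \frac{66548}{5} = 373 + \frac{66548}{5} = \frac{68413}{5}$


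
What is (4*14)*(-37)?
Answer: -2072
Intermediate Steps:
(4*14)*(-37) = 56*(-37) = -2072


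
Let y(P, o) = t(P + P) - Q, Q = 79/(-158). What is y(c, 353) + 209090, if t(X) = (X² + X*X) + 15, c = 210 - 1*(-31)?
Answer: 1347507/2 ≈ 6.7375e+5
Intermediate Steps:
Q = -½ (Q = 79*(-1/158) = -½ ≈ -0.50000)
c = 241 (c = 210 + 31 = 241)
t(X) = 15 + 2*X² (t(X) = (X² + X²) + 15 = 2*X² + 15 = 15 + 2*X²)
y(P, o) = 31/2 + 8*P² (y(P, o) = (15 + 2*(P + P)²) - 1*(-½) = (15 + 2*(2*P)²) + ½ = (15 + 2*(4*P²)) + ½ = (15 + 8*P²) + ½ = 31/2 + 8*P²)
y(c, 353) + 209090 = (31/2 + 8*241²) + 209090 = (31/2 + 8*58081) + 209090 = (31/2 + 464648) + 209090 = 929327/2 + 209090 = 1347507/2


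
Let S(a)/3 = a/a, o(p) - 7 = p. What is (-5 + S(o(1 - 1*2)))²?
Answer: 4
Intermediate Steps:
o(p) = 7 + p
S(a) = 3 (S(a) = 3*(a/a) = 3*1 = 3)
(-5 + S(o(1 - 1*2)))² = (-5 + 3)² = (-2)² = 4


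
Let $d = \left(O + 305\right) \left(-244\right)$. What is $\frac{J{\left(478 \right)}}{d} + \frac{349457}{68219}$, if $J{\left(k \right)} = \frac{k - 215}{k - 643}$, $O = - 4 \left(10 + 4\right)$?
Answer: $\frac{3503233507777}{683877738060} \approx 5.1226$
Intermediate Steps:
$O = -56$ ($O = \left(-4\right) 14 = -56$)
$d = -60756$ ($d = \left(-56 + 305\right) \left(-244\right) = 249 \left(-244\right) = -60756$)
$J{\left(k \right)} = \frac{-215 + k}{-643 + k}$
$\frac{J{\left(478 \right)}}{d} + \frac{349457}{68219} = \frac{\frac{1}{-643 + 478} \left(-215 + 478\right)}{-60756} + \frac{349457}{68219} = \frac{1}{-165} \cdot 263 \left(- \frac{1}{60756}\right) + 349457 \cdot \frac{1}{68219} = \left(- \frac{1}{165}\right) 263 \left(- \frac{1}{60756}\right) + \frac{349457}{68219} = \left(- \frac{263}{165}\right) \left(- \frac{1}{60756}\right) + \frac{349457}{68219} = \frac{263}{10024740} + \frac{349457}{68219} = \frac{3503233507777}{683877738060}$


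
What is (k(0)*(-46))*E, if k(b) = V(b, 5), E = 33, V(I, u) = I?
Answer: 0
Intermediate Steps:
k(b) = b
(k(0)*(-46))*E = (0*(-46))*33 = 0*33 = 0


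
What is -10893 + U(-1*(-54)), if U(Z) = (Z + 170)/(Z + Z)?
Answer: -294055/27 ≈ -10891.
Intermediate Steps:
U(Z) = (170 + Z)/(2*Z) (U(Z) = (170 + Z)/((2*Z)) = (170 + Z)*(1/(2*Z)) = (170 + Z)/(2*Z))
-10893 + U(-1*(-54)) = -10893 + (170 - 1*(-54))/(2*((-1*(-54)))) = -10893 + (½)*(170 + 54)/54 = -10893 + (½)*(1/54)*224 = -10893 + 56/27 = -294055/27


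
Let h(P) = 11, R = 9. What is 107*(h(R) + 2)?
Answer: 1391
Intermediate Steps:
107*(h(R) + 2) = 107*(11 + 2) = 107*13 = 1391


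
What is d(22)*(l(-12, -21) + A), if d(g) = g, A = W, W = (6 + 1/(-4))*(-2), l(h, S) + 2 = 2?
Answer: -253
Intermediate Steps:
l(h, S) = 0 (l(h, S) = -2 + 2 = 0)
W = -23/2 (W = (6 - ¼)*(-2) = (23/4)*(-2) = -23/2 ≈ -11.500)
A = -23/2 ≈ -11.500
d(22)*(l(-12, -21) + A) = 22*(0 - 23/2) = 22*(-23/2) = -253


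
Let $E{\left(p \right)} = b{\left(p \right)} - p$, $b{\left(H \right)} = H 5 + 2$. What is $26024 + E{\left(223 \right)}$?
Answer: $26918$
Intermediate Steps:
$b{\left(H \right)} = 2 + 5 H$ ($b{\left(H \right)} = 5 H + 2 = 2 + 5 H$)
$E{\left(p \right)} = 2 + 4 p$ ($E{\left(p \right)} = \left(2 + 5 p\right) - p = 2 + 4 p$)
$26024 + E{\left(223 \right)} = 26024 + \left(2 + 4 \cdot 223\right) = 26024 + \left(2 + 892\right) = 26024 + 894 = 26918$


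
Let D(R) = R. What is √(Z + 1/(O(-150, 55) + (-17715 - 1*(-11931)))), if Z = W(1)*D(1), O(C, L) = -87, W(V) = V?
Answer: √34462770/5871 ≈ 0.99992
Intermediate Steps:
Z = 1 (Z = 1*1 = 1)
√(Z + 1/(O(-150, 55) + (-17715 - 1*(-11931)))) = √(1 + 1/(-87 + (-17715 - 1*(-11931)))) = √(1 + 1/(-87 + (-17715 + 11931))) = √(1 + 1/(-87 - 5784)) = √(1 + 1/(-5871)) = √(1 - 1/5871) = √(5870/5871) = √34462770/5871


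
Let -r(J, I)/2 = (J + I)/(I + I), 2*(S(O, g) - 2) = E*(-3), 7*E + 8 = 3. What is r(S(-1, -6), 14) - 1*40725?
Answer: -7982339/196 ≈ -40726.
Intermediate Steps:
E = -5/7 (E = -8/7 + (1/7)*3 = -8/7 + 3/7 = -5/7 ≈ -0.71429)
S(O, g) = 43/14 (S(O, g) = 2 + (-5/7*(-3))/2 = 2 + (1/2)*(15/7) = 2 + 15/14 = 43/14)
r(J, I) = -(I + J)/I (r(J, I) = -2*(J + I)/(I + I) = -2*(I + J)/(2*I) = -2*(I + J)*1/(2*I) = -(I + J)/I)
r(S(-1, -6), 14) - 1*40725 = (-1*14 - 1*43/14)/14 - 1*40725 = (-14 - 43/14)/14 - 40725 = (1/14)*(-239/14) - 40725 = -239/196 - 40725 = -7982339/196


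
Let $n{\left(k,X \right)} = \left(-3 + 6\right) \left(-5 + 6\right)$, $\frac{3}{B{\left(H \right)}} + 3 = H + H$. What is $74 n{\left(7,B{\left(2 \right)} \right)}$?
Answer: $222$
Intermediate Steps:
$B{\left(H \right)} = \frac{3}{-3 + 2 H}$ ($B{\left(H \right)} = \frac{3}{-3 + \left(H + H\right)} = \frac{3}{-3 + 2 H}$)
$n{\left(k,X \right)} = 3$ ($n{\left(k,X \right)} = 3 \cdot 1 = 3$)
$74 n{\left(7,B{\left(2 \right)} \right)} = 74 \cdot 3 = 222$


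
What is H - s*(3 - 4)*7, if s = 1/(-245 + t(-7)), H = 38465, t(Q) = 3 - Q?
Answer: 9039268/235 ≈ 38465.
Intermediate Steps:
s = -1/235 (s = 1/(-245 + (3 - 1*(-7))) = 1/(-245 + (3 + 7)) = 1/(-245 + 10) = 1/(-235) = -1/235 ≈ -0.0042553)
H - s*(3 - 4)*7 = 38465 - (-1)*(3 - 4)*7/235 = 38465 - (-1)*(-1*7)/235 = 38465 - (-1)*(-7)/235 = 38465 - 1*7/235 = 38465 - 7/235 = 9039268/235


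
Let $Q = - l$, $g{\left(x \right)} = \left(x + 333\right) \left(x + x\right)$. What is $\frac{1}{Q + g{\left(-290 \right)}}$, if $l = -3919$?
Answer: $- \frac{1}{21021} \approx -4.7571 \cdot 10^{-5}$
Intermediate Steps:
$g{\left(x \right)} = 2 x \left(333 + x\right)$ ($g{\left(x \right)} = \left(333 + x\right) 2 x = 2 x \left(333 + x\right)$)
$Q = 3919$ ($Q = \left(-1\right) \left(-3919\right) = 3919$)
$\frac{1}{Q + g{\left(-290 \right)}} = \frac{1}{3919 + 2 \left(-290\right) \left(333 - 290\right)} = \frac{1}{3919 + 2 \left(-290\right) 43} = \frac{1}{3919 - 24940} = \frac{1}{-21021} = - \frac{1}{21021}$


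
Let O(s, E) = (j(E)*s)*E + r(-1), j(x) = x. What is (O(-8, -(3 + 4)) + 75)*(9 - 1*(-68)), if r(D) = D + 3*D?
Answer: -24717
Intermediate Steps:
r(D) = 4*D
O(s, E) = -4 + s*E² (O(s, E) = (E*s)*E + 4*(-1) = s*E² - 4 = -4 + s*E²)
(O(-8, -(3 + 4)) + 75)*(9 - 1*(-68)) = ((-4 - 8*(3 + 4)²) + 75)*(9 - 1*(-68)) = ((-4 - 8*(-1*7)²) + 75)*(9 + 68) = ((-4 - 8*(-7)²) + 75)*77 = ((-4 - 8*49) + 75)*77 = ((-4 - 392) + 75)*77 = (-396 + 75)*77 = -321*77 = -24717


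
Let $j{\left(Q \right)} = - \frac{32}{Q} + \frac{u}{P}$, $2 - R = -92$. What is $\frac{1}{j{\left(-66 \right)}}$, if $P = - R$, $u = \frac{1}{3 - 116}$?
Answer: $\frac{350526}{169985} \approx 2.0621$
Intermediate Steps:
$R = 94$ ($R = 2 - -92 = 2 + 92 = 94$)
$u = - \frac{1}{113}$ ($u = \frac{1}{-113} = - \frac{1}{113} \approx -0.0088496$)
$P = -94$ ($P = \left(-1\right) 94 = -94$)
$j{\left(Q \right)} = \frac{1}{10622} - \frac{32}{Q}$ ($j{\left(Q \right)} = - \frac{32}{Q} - \frac{1}{113 \left(-94\right)} = - \frac{32}{Q} - - \frac{1}{10622} = - \frac{32}{Q} + \frac{1}{10622} = \frac{1}{10622} - \frac{32}{Q}$)
$\frac{1}{j{\left(-66 \right)}} = \frac{1}{\frac{1}{10622} \frac{1}{-66} \left(-339904 - 66\right)} = \frac{1}{\frac{1}{10622} \left(- \frac{1}{66}\right) \left(-339970\right)} = \frac{1}{\frac{169985}{350526}} = \frac{350526}{169985}$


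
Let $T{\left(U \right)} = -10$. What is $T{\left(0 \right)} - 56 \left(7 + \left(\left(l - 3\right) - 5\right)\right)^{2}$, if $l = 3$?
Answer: $-234$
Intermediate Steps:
$T{\left(0 \right)} - 56 \left(7 + \left(\left(l - 3\right) - 5\right)\right)^{2} = -10 - 56 \left(7 + \left(\left(3 - 3\right) - 5\right)\right)^{2} = -10 - 56 \left(7 + \left(0 - 5\right)\right)^{2} = -10 - 56 \left(7 - 5\right)^{2} = -10 - 56 \cdot 2^{2} = -10 - 224 = -234$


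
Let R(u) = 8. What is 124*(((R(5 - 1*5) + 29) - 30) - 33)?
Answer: -3224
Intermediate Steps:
124*(((R(5 - 1*5) + 29) - 30) - 33) = 124*(((8 + 29) - 30) - 33) = 124*((37 - 30) - 33) = 124*(7 - 33) = 124*(-26) = -3224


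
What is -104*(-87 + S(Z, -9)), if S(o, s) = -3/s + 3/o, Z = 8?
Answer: 26923/3 ≈ 8974.3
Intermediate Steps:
-104*(-87 + S(Z, -9)) = -104*(-87 + (-3/(-9) + 3/8)) = -104*(-87 + (-3*(-⅑) + 3*(⅛))) = -104*(-87 + (⅓ + 3/8)) = -104*(-87 + 17/24) = -104*(-2071/24) = 26923/3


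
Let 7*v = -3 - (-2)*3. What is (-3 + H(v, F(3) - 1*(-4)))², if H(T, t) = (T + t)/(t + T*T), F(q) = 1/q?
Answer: 104329/27556 ≈ 3.7861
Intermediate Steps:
v = 3/7 (v = (-3 - (-2)*3)/7 = (-3 - 2*(-3))/7 = (-3 + 6)/7 = (⅐)*3 = 3/7 ≈ 0.42857)
H(T, t) = (T + t)/(t + T²)
(-3 + H(v, F(3) - 1*(-4)))² = (-3 + (3/7 + (1/3 - 1*(-4)))/((1/3 - 1*(-4)) + (3/7)²))² = (-3 + (3/7 + (⅓ + 4))/((⅓ + 4) + 9/49))² = (-3 + (3/7 + 13/3)/(13/3 + 9/49))² = (-3 + (100/21)/(664/147))² = (-3 + (147/664)*(100/21))² = (-3 + 175/166)² = (-323/166)² = 104329/27556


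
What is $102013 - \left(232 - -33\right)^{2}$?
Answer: $31788$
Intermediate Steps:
$102013 - \left(232 - -33\right)^{2} = 102013 - \left(232 + \left(-118 + 151\right)\right)^{2} = 102013 - \left(232 + 33\right)^{2} = 102013 - 265^{2} = 102013 - 70225 = 31788$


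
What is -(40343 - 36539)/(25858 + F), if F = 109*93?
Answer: -3804/35995 ≈ -0.10568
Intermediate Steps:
F = 10137
-(40343 - 36539)/(25858 + F) = -(40343 - 36539)/(25858 + 10137) = -3804/35995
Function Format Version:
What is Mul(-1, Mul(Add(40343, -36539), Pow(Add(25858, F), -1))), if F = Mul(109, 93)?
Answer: Rational(-3804, 35995) ≈ -0.10568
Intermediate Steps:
F = 10137
Mul(-1, Mul(Add(40343, -36539), Pow(Add(25858, F), -1))) = Mul(-1, Mul(Add(40343, -36539), Pow(Add(25858, 10137), -1))) = Mul(-1, Mul(3804, Pow(35995, -1))) = Mul(-1, Mul(3804, Rational(1, 35995))) = Mul(-1, Rational(3804, 35995)) = Rational(-3804, 35995)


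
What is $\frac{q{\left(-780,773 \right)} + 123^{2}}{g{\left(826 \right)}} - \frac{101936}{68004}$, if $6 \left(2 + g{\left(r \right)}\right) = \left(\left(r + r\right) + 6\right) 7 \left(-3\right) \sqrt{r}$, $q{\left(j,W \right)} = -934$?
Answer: $- \frac{23628232431031}{15762982776741} - \frac{16474717 \sqrt{826}}{5563078446} \approx -1.5841$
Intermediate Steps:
$g{\left(r \right)} = -2 - \frac{7 \sqrt{r} \left(6 + 2 r\right)}{2}$ ($g{\left(r \right)} = -2 + \frac{\left(\left(r + r\right) + 6\right) 7 \left(-3\right) \sqrt{r}}{6} = -2 + \frac{\left(2 r + 6\right) \left(- 21 \sqrt{r}\right)}{6} = -2 + \frac{\left(6 + 2 r\right) \left(- 21 \sqrt{r}\right)}{6} = -2 + \frac{\left(-21\right) \sqrt{r} \left(6 + 2 r\right)}{6} = -2 - \frac{7 \sqrt{r} \left(6 + 2 r\right)}{2}$)
$\frac{q{\left(-780,773 \right)} + 123^{2}}{g{\left(826 \right)}} - \frac{101936}{68004} = \frac{-934 + 123^{2}}{-2 - 21 \sqrt{826} - 7 \cdot 826^{\frac{3}{2}}} - \frac{101936}{68004} = \frac{-934 + 15129}{-2 - 21 \sqrt{826} - 7 \cdot 826 \sqrt{826}} - \frac{25484}{17001} = \frac{14195}{-2 - 21 \sqrt{826} - 5782 \sqrt{826}} - \frac{25484}{17001} = \frac{14195}{-2 - 5803 \sqrt{826}} - \frac{25484}{17001} = - \frac{25484}{17001} + \frac{14195}{-2 - 5803 \sqrt{826}}$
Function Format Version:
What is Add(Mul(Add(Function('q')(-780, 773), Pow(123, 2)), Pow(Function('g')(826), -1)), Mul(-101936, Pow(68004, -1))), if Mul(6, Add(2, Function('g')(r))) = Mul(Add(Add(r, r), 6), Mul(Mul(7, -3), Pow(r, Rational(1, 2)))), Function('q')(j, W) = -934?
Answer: Add(Rational(-23628232431031, 15762982776741), Mul(Rational(-16474717, 5563078446), Pow(826, Rational(1, 2)))) ≈ -1.5841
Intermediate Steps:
Function('g')(r) = Add(-2, Mul(Rational(-7, 2), Pow(r, Rational(1, 2)), Add(6, Mul(2, r)))) (Function('g')(r) = Add(-2, Mul(Rational(1, 6), Mul(Add(Add(r, r), 6), Mul(Mul(7, -3), Pow(r, Rational(1, 2)))))) = Add(-2, Mul(Rational(1, 6), Mul(Add(Mul(2, r), 6), Mul(-21, Pow(r, Rational(1, 2)))))) = Add(-2, Mul(Rational(1, 6), Mul(Add(6, Mul(2, r)), Mul(-21, Pow(r, Rational(1, 2)))))) = Add(-2, Mul(Rational(1, 6), Mul(-21, Pow(r, Rational(1, 2)), Add(6, Mul(2, r))))) = Add(-2, Mul(Rational(-7, 2), Pow(r, Rational(1, 2)), Add(6, Mul(2, r)))))
Add(Mul(Add(Function('q')(-780, 773), Pow(123, 2)), Pow(Function('g')(826), -1)), Mul(-101936, Pow(68004, -1))) = Add(Mul(Add(-934, Pow(123, 2)), Pow(Add(-2, Mul(-21, Pow(826, Rational(1, 2))), Mul(-7, Pow(826, Rational(3, 2)))), -1)), Mul(-101936, Pow(68004, -1))) = Add(Mul(Add(-934, 15129), Pow(Add(-2, Mul(-21, Pow(826, Rational(1, 2))), Mul(-7, Mul(826, Pow(826, Rational(1, 2))))), -1)), Mul(-101936, Rational(1, 68004))) = Add(Mul(14195, Pow(Add(-2, Mul(-21, Pow(826, Rational(1, 2))), Mul(-5782, Pow(826, Rational(1, 2)))), -1)), Rational(-25484, 17001)) = Add(Mul(14195, Pow(Add(-2, Mul(-5803, Pow(826, Rational(1, 2)))), -1)), Rational(-25484, 17001)) = Add(Rational(-25484, 17001), Mul(14195, Pow(Add(-2, Mul(-5803, Pow(826, Rational(1, 2)))), -1)))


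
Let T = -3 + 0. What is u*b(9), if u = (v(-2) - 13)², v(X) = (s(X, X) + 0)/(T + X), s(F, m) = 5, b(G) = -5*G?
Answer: -8820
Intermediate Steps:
T = -3
v(X) = 5/(-3 + X) (v(X) = (5 + 0)/(-3 + X) = 5/(-3 + X))
u = 196 (u = (5/(-3 - 2) - 13)² = (5/(-5) - 13)² = (5*(-⅕) - 13)² = (-1 - 13)² = (-14)² = 196)
u*b(9) = 196*(-5*9) = 196*(-45) = -8820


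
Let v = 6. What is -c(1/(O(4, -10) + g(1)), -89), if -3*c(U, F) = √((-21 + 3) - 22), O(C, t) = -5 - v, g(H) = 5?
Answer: 2*I*√10/3 ≈ 2.1082*I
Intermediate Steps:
O(C, t) = -11 (O(C, t) = -5 - 1*6 = -5 - 6 = -11)
c(U, F) = -2*I*√10/3 (c(U, F) = -√((-21 + 3) - 22)/3 = -√(-18 - 22)/3 = -2*I*√10/3)
-c(1/(O(4, -10) + g(1)), -89) = -(-2)*I*√10/3 = 2*I*√10/3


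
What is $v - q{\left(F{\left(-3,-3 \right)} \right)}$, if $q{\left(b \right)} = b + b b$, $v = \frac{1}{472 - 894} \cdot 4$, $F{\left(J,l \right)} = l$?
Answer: $- \frac{1268}{211} \approx -6.0095$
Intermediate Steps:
$v = - \frac{2}{211}$ ($v = \frac{1}{-422} \cdot 4 = \left(- \frac{1}{422}\right) 4 = - \frac{2}{211} \approx -0.0094787$)
$q{\left(b \right)} = b + b^{2}$
$v - q{\left(F{\left(-3,-3 \right)} \right)} = - \frac{2}{211} - - 3 \left(1 - 3\right) = - \frac{2}{211} - \left(-3\right) \left(-2\right) = - \frac{2}{211} - 6 = - \frac{1268}{211}$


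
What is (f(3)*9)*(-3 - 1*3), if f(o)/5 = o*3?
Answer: -2430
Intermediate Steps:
f(o) = 15*o (f(o) = 5*(o*3) = 5*(3*o) = 15*o)
(f(3)*9)*(-3 - 1*3) = ((15*3)*9)*(-3 - 1*3) = (45*9)*(-3 - 3) = 405*(-6) = -2430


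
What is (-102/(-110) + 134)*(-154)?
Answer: -103894/5 ≈ -20779.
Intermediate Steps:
(-102/(-110) + 134)*(-154) = (-102*(-1/110) + 134)*(-154) = (51/55 + 134)*(-154) = (7421/55)*(-154) = -103894/5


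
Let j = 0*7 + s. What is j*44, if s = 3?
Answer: 132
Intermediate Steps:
j = 3 (j = 0*7 + 3 = 0 + 3 = 3)
j*44 = 3*44 = 132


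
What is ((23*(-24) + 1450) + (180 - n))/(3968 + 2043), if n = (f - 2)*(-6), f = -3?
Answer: 1048/6011 ≈ 0.17435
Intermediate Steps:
n = 30 (n = (-3 - 2)*(-6) = -5*(-6) = 30)
((23*(-24) + 1450) + (180 - n))/(3968 + 2043) = ((23*(-24) + 1450) + (180 - 1*30))/(3968 + 2043) = ((-552 + 1450) + (180 - 30))/6011 = (898 + 150)*(1/6011) = 1048*(1/6011) = 1048/6011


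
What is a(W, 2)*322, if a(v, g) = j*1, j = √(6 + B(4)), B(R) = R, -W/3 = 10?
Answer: 322*√10 ≈ 1018.3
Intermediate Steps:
W = -30 (W = -3*10 = -30)
j = √10 (j = √(6 + 4) = √10 ≈ 3.1623)
a(v, g) = √10 (a(v, g) = √10*1 = √10)
a(W, 2)*322 = √10*322 = 322*√10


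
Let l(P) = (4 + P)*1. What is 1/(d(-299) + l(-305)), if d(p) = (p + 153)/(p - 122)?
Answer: -421/126575 ≈ -0.0033261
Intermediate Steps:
l(P) = 4 + P
d(p) = (153 + p)/(-122 + p)
1/(d(-299) + l(-305)) = 1/((153 - 299)/(-122 - 299) + (4 - 305)) = 1/(-146/(-421) - 301) = 1/(-1/421*(-146) - 301) = 1/(146/421 - 301) = 1/(-126575/421) = -421/126575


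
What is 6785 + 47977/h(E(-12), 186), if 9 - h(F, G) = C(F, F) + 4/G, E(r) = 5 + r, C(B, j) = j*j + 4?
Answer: 23315929/4094 ≈ 5695.1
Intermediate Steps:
C(B, j) = 4 + j² (C(B, j) = j² + 4 = 4 + j²)
h(F, G) = 5 - F² - 4/G (h(F, G) = 9 - ((4 + F²) + 4/G) = 9 - (4 + F² + 4/G) = 9 + (-4 - F² - 4/G) = 5 - F² - 4/G)
6785 + 47977/h(E(-12), 186) = 6785 + 47977/(5 - (5 - 12)² - 4/186) = 6785 + 47977/(5 - 1*(-7)² - 4*1/186) = 6785 + 47977/(5 - 1*49 - 2/93) = 6785 + 47977/(5 - 49 - 2/93) = 6785 + 47977/(-4094/93) = 6785 + 47977*(-93/4094) = 6785 - 4461861/4094 = 23315929/4094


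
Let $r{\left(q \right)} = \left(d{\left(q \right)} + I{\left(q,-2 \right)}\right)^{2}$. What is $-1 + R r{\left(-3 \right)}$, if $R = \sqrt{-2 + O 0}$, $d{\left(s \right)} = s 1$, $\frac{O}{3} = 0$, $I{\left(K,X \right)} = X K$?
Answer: $-1 + 9 i \sqrt{2} \approx -1.0 + 12.728 i$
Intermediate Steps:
$I{\left(K,X \right)} = K X$
$O = 0$ ($O = 3 \cdot 0 = 0$)
$d{\left(s \right)} = s$
$r{\left(q \right)} = q^{2}$ ($r{\left(q \right)} = \left(q + q \left(-2\right)\right)^{2} = \left(q - 2 q\right)^{2} = \left(- q\right)^{2} = q^{2}$)
$R = i \sqrt{2}$ ($R = \sqrt{-2 + 0 \cdot 0} = \sqrt{-2 + 0} = \sqrt{-2} = i \sqrt{2} \approx 1.4142 i$)
$-1 + R r{\left(-3 \right)} = -1 + i \sqrt{2} \left(-3\right)^{2} = -1 + i \sqrt{2} \cdot 9 = -1 + 9 i \sqrt{2}$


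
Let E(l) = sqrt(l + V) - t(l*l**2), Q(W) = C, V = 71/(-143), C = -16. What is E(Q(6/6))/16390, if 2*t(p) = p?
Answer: 1024/8195 + I*sqrt(337337)/2343770 ≈ 0.12495 + 0.00024781*I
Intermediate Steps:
V = -71/143 (V = 71*(-1/143) = -71/143 ≈ -0.49650)
Q(W) = -16
t(p) = p/2
E(l) = sqrt(-71/143 + l) - l**3/2 (E(l) = sqrt(l - 71/143) - l*l**2/2 = sqrt(-71/143 + l) - l**3/2)
E(Q(6/6))/16390 = (-1/2*(-16)**3 + sqrt(-10153 + 20449*(-16))/143)/16390 = (-1/2*(-4096) + sqrt(-10153 - 327184)/143)*(1/16390) = (2048 + sqrt(-337337)/143)*(1/16390) = (2048 + (I*sqrt(337337))/143)*(1/16390) = (2048 + I*sqrt(337337)/143)*(1/16390) = 1024/8195 + I*sqrt(337337)/2343770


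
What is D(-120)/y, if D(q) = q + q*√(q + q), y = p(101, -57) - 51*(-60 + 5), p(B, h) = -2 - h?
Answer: -6/143 - 24*I*√15/143 ≈ -0.041958 - 0.65001*I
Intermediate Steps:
y = 2860 (y = (-2 - 1*(-57)) - 51*(-60 + 5) = (-2 + 57) - 51*(-55) = 55 + 2805 = 2860)
D(q) = q + √2*q^(3/2) (D(q) = q + q*√(2*q) = q + q*(√2*√q) = q + √2*q^(3/2))
D(-120)/y = (-120 + √2*(-120)^(3/2))/2860 = (-120 + √2*(-240*I*√30))*(1/2860) = (-120 - 480*I*√15)*(1/2860) = -6/143 - 24*I*√15/143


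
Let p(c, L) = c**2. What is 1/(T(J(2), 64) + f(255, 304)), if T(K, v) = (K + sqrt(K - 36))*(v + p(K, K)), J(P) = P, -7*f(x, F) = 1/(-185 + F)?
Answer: 94368071/121924397393 - 47184452*I*sqrt(34)/121924397393 ≈ 0.00077399 - 0.0022566*I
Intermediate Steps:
f(x, F) = -1/(7*(-185 + F))
T(K, v) = (K + sqrt(-36 + K))*(v + K**2) (T(K, v) = (K + sqrt(K - 36))*(v + K**2) = (K + sqrt(-36 + K))*(v + K**2))
1/(T(J(2), 64) + f(255, 304)) = 1/((2**3 + 2*64 + 64*sqrt(-36 + 2) + 2**2*sqrt(-36 + 2)) - 1/(-1295 + 7*304)) = 1/((8 + 128 + 64*sqrt(-34) + 4*sqrt(-34)) - 1/(-1295 + 2128)) = 1/((8 + 128 + 64*(I*sqrt(34)) + 4*(I*sqrt(34))) - 1/833) = 1/((8 + 128 + 64*I*sqrt(34) + 4*I*sqrt(34)) - 1*1/833) = 1/((136 + 68*I*sqrt(34)) - 1/833) = 1/(113287/833 + 68*I*sqrt(34))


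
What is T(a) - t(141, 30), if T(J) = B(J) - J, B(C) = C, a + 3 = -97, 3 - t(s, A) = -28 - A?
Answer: -61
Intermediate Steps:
t(s, A) = 31 + A (t(s, A) = 3 - (-28 - A) = 3 + (28 + A) = 31 + A)
a = -100 (a = -3 - 97 = -100)
T(J) = 0 (T(J) = J - J = 0)
T(a) - t(141, 30) = 0 - (31 + 30) = 0 - 1*61 = 0 - 61 = -61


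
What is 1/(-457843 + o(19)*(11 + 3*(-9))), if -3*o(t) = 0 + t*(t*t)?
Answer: -3/1263785 ≈ -2.3738e-6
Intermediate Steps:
o(t) = -t³/3 (o(t) = -(0 + t*(t*t))/3 = -(0 + t*t²)/3 = -(0 + t³)/3 = -t³/3)
1/(-457843 + o(19)*(11 + 3*(-9))) = 1/(-457843 + (-⅓*19³)*(11 + 3*(-9))) = 1/(-457843 + (-⅓*6859)*(11 - 27)) = 1/(-457843 - 6859/3*(-16)) = 1/(-457843 + 109744/3) = 1/(-1263785/3) = -3/1263785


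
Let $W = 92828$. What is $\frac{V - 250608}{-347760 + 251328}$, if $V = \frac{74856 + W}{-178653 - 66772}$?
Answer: $\frac{15376409021}{5916705900} \approx 2.5988$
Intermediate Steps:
$V = - \frac{167684}{245425}$ ($V = \frac{74856 + 92828}{-178653 - 66772} = \frac{167684}{-245425} = 167684 \left(- \frac{1}{245425}\right) = - \frac{167684}{245425} \approx -0.68324$)
$\frac{V - 250608}{-347760 + 251328} = \frac{- \frac{167684}{245425} - 250608}{-347760 + 251328} = \frac{- \frac{167684}{245425} - 250608}{-96432} = \left(- \frac{167684}{245425} - 250608\right) \left(- \frac{1}{96432}\right) = \left(- \frac{61505636084}{245425}\right) \left(- \frac{1}{96432}\right) = \frac{15376409021}{5916705900}$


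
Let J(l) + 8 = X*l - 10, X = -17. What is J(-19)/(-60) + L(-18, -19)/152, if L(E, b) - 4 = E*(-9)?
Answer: -455/114 ≈ -3.9912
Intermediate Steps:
L(E, b) = 4 - 9*E (L(E, b) = 4 + E*(-9) = 4 - 9*E)
J(l) = -18 - 17*l (J(l) = -8 + (-17*l - 10) = -8 + (-10 - 17*l) = -18 - 17*l)
J(-19)/(-60) + L(-18, -19)/152 = (-18 - 17*(-19))/(-60) + (4 - 9*(-18))/152 = (-18 + 323)*(-1/60) + (4 + 162)*(1/152) = 305*(-1/60) + 166*(1/152) = -61/12 + 83/76 = -455/114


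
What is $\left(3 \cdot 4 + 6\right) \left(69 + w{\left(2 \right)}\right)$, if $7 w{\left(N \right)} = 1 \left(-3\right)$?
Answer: $\frac{8640}{7} \approx 1234.3$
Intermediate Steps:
$w{\left(N \right)} = - \frac{3}{7}$ ($w{\left(N \right)} = \frac{1 \left(-3\right)}{7} = \frac{1}{7} \left(-3\right) = - \frac{3}{7}$)
$\left(3 \cdot 4 + 6\right) \left(69 + w{\left(2 \right)}\right) = \left(3 \cdot 4 + 6\right) \left(69 - \frac{3}{7}\right) = \left(12 + 6\right) \frac{480}{7} = 18 \cdot \frac{480}{7} = \frac{8640}{7}$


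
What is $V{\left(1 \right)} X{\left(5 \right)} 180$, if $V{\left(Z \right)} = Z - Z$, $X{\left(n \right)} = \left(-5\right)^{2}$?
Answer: $0$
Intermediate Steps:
$X{\left(n \right)} = 25$
$V{\left(Z \right)} = 0$
$V{\left(1 \right)} X{\left(5 \right)} 180 = 0 \cdot 25 \cdot 180 = 0 \cdot 180 = 0$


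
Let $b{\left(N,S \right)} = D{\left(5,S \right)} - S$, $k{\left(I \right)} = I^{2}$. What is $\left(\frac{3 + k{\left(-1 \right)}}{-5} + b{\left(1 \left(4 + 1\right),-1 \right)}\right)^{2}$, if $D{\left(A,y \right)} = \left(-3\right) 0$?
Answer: $\frac{1}{25} \approx 0.04$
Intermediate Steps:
$D{\left(A,y \right)} = 0$
$b{\left(N,S \right)} = - S$ ($b{\left(N,S \right)} = 0 - S = - S$)
$\left(\frac{3 + k{\left(-1 \right)}}{-5} + b{\left(1 \left(4 + 1\right),-1 \right)}\right)^{2} = \left(\frac{3 + \left(-1\right)^{2}}{-5} - -1\right)^{2} = \left(- \frac{3 + 1}{5} + 1\right)^{2} = \left(\left(- \frac{1}{5}\right) 4 + 1\right)^{2} = \left(- \frac{4}{5} + 1\right)^{2} = \left(\frac{1}{5}\right)^{2} = \frac{1}{25}$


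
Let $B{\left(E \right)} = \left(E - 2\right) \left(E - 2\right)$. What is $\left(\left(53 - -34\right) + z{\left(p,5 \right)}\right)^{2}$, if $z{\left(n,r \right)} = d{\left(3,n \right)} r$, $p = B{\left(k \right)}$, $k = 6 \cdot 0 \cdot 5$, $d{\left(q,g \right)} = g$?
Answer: $11449$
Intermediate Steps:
$k = 0$ ($k = 0 \cdot 5 = 0$)
$B{\left(E \right)} = \left(-2 + E\right)^{2}$ ($B{\left(E \right)} = \left(-2 + E\right) \left(-2 + E\right) = \left(-2 + E\right)^{2}$)
$p = 4$ ($p = \left(-2 + 0\right)^{2} = \left(-2\right)^{2} = 4$)
$z{\left(n,r \right)} = n r$
$\left(\left(53 - -34\right) + z{\left(p,5 \right)}\right)^{2} = \left(\left(53 - -34\right) + 4 \cdot 5\right)^{2} = \left(\left(53 + 34\right) + 20\right)^{2} = \left(87 + 20\right)^{2} = 107^{2} = 11449$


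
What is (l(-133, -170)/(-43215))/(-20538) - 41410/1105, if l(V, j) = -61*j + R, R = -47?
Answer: -816742676173/21794275230 ≈ -37.475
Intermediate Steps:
l(V, j) = -47 - 61*j (l(V, j) = -61*j - 47 = -47 - 61*j)
(l(-133, -170)/(-43215))/(-20538) - 41410/1105 = ((-47 - 61*(-170))/(-43215))/(-20538) - 41410/1105 = ((-47 + 10370)*(-1/43215))*(-1/20538) - 41410*1/1105 = (10323*(-1/43215))*(-1/20538) - 8282/221 = -3441/14405*(-1/20538) - 8282/221 = 1147/98616630 - 8282/221 = -816742676173/21794275230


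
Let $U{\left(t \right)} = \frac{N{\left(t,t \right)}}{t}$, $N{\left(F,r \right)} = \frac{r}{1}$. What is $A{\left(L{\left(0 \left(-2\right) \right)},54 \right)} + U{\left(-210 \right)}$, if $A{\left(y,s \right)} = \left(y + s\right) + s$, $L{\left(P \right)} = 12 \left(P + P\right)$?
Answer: $109$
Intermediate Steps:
$N{\left(F,r \right)} = r$ ($N{\left(F,r \right)} = r 1 = r$)
$L{\left(P \right)} = 24 P$ ($L{\left(P \right)} = 12 \cdot 2 P = 24 P$)
$A{\left(y,s \right)} = y + 2 s$ ($A{\left(y,s \right)} = \left(s + y\right) + s = y + 2 s$)
$U{\left(t \right)} = 1$ ($U{\left(t \right)} = \frac{t}{t} = 1$)
$A{\left(L{\left(0 \left(-2\right) \right)},54 \right)} + U{\left(-210 \right)} = \left(24 \cdot 0 \left(-2\right) + 2 \cdot 54\right) + 1 = \left(24 \cdot 0 + 108\right) + 1 = \left(0 + 108\right) + 1 = 108 + 1 = 109$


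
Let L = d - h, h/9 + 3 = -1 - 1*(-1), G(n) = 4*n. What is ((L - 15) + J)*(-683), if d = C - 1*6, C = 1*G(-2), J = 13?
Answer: -7513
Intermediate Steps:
h = -27 (h = -27 + 9*(-1 - 1*(-1)) = -27 + 9*(-1 + 1) = -27 + 9*0 = -27 + 0 = -27)
C = -8 (C = 1*(4*(-2)) = 1*(-8) = -8)
d = -14 (d = -8 - 1*6 = -8 - 6 = -14)
L = 13 (L = -14 - 1*(-27) = -14 + 27 = 13)
((L - 15) + J)*(-683) = ((13 - 15) + 13)*(-683) = (-2 + 13)*(-683) = 11*(-683) = -7513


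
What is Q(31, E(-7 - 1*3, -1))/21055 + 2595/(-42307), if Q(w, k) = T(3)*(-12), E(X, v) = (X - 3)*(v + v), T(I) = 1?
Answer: -55145409/890773885 ≈ -0.061907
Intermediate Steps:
E(X, v) = 2*v*(-3 + X) (E(X, v) = (-3 + X)*(2*v) = 2*v*(-3 + X))
Q(w, k) = -12 (Q(w, k) = 1*(-12) = -12)
Q(31, E(-7 - 1*3, -1))/21055 + 2595/(-42307) = -12/21055 + 2595/(-42307) = -12*1/21055 + 2595*(-1/42307) = -12/21055 - 2595/42307 = -55145409/890773885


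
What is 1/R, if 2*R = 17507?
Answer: 2/17507 ≈ 0.00011424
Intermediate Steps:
R = 17507/2 (R = (1/2)*17507 = 17507/2 ≈ 8753.5)
1/R = 1/(17507/2) = 2/17507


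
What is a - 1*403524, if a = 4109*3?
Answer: -391197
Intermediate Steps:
a = 12327
a - 1*403524 = 12327 - 1*403524 = 12327 - 403524 = -391197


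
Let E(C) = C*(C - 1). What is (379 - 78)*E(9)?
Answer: 21672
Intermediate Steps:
E(C) = C*(-1 + C)
(379 - 78)*E(9) = (379 - 78)*(9*(-1 + 9)) = 301*(9*8) = 301*72 = 21672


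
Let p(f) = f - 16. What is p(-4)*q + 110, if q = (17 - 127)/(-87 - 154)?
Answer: 24310/241 ≈ 100.87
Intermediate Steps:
q = 110/241 (q = -110/(-241) = -110*(-1/241) = 110/241 ≈ 0.45643)
p(f) = -16 + f
p(-4)*q + 110 = (-16 - 4)*(110/241) + 110 = -20*110/241 + 110 = -2200/241 + 110 = 24310/241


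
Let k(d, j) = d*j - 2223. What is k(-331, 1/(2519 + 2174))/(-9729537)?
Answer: 10432870/45660717141 ≈ 0.00022849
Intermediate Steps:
k(d, j) = -2223 + d*j
k(-331, 1/(2519 + 2174))/(-9729537) = (-2223 - 331/(2519 + 2174))/(-9729537) = (-2223 - 331/4693)*(-1/9729537) = -10432870/4693*(-1/9729537) = 10432870/45660717141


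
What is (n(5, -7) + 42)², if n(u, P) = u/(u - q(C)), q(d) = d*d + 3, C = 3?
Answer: 83521/49 ≈ 1704.5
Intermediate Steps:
q(d) = 3 + d² (q(d) = d² + 3 = 3 + d²)
n(u, P) = u/(-12 + u) (n(u, P) = u/(u - (3 + 3²)) = u/(u - (3 + 9)) = u/(u - 1*12) = u/(u - 12) = u/(-12 + u))
(n(5, -7) + 42)² = (5/(-12 + 5) + 42)² = (5/(-7) + 42)² = (5*(-⅐) + 42)² = (-5/7 + 42)² = (289/7)² = 83521/49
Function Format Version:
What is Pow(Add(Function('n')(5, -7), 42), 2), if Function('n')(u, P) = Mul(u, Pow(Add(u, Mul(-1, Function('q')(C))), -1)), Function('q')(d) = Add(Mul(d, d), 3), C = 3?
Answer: Rational(83521, 49) ≈ 1704.5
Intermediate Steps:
Function('q')(d) = Add(3, Pow(d, 2)) (Function('q')(d) = Add(Pow(d, 2), 3) = Add(3, Pow(d, 2)))
Function('n')(u, P) = Mul(u, Pow(Add(-12, u), -1)) (Function('n')(u, P) = Mul(u, Pow(Add(u, Mul(-1, Add(3, Pow(3, 2)))), -1)) = Mul(u, Pow(Add(u, Mul(-1, Add(3, 9))), -1)) = Mul(u, Pow(Add(u, Mul(-1, 12)), -1)) = Mul(u, Pow(Add(u, -12), -1)) = Mul(u, Pow(Add(-12, u), -1)))
Pow(Add(Function('n')(5, -7), 42), 2) = Pow(Add(Mul(5, Pow(Add(-12, 5), -1)), 42), 2) = Pow(Add(Mul(5, Pow(-7, -1)), 42), 2) = Pow(Add(Mul(5, Rational(-1, 7)), 42), 2) = Pow(Add(Rational(-5, 7), 42), 2) = Pow(Rational(289, 7), 2) = Rational(83521, 49)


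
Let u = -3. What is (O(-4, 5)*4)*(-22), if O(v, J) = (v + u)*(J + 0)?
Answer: 3080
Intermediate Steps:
O(v, J) = J*(-3 + v) (O(v, J) = (v - 3)*(J + 0) = (-3 + v)*J = J*(-3 + v))
(O(-4, 5)*4)*(-22) = ((5*(-3 - 4))*4)*(-22) = ((5*(-7))*4)*(-22) = -35*4*(-22) = -140*(-22) = 3080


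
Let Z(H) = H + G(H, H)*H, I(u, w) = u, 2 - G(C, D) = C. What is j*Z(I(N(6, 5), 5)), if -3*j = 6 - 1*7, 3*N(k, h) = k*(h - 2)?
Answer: -6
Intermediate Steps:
G(C, D) = 2 - C
N(k, h) = k*(-2 + h)/3 (N(k, h) = (k*(h - 2))/3 = (k*(-2 + h))/3 = k*(-2 + h)/3)
j = ⅓ (j = -(6 - 1*7)/3 = -(6 - 7)/3 = -⅓*(-1) = ⅓ ≈ 0.33333)
Z(H) = H + H*(2 - H) (Z(H) = H + (2 - H)*H = H + H*(2 - H))
j*Z(I(N(6, 5), 5)) = (((⅓)*6*(-2 + 5))*(3 - 6*(-2 + 5)/3))/3 = (((⅓)*6*3)*(3 - 6*3/3))/3 = (6*(3 - 1*6))/3 = (6*(3 - 6))/3 = (6*(-3))/3 = (⅓)*(-18) = -6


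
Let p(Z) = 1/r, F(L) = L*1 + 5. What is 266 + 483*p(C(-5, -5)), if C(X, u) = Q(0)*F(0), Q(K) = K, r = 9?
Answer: 959/3 ≈ 319.67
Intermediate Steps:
F(L) = 5 + L (F(L) = L + 5 = 5 + L)
C(X, u) = 0 (C(X, u) = 0*(5 + 0) = 0*5 = 0)
p(Z) = ⅑ (p(Z) = 1/9 = ⅑)
266 + 483*p(C(-5, -5)) = 266 + 483*(⅑) = 266 + 161/3 = 959/3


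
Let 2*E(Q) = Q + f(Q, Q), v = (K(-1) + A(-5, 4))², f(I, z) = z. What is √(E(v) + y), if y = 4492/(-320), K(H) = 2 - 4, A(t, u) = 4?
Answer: I*√4015/20 ≈ 3.1682*I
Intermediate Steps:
K(H) = -2
v = 4 (v = (-2 + 4)² = 2² = 4)
E(Q) = Q (E(Q) = (Q + Q)/2 = (2*Q)/2 = Q)
y = -1123/80 (y = 4492*(-1/320) = -1123/80 ≈ -14.038)
√(E(v) + y) = √(4 - 1123/80) = √(-803/80) = I*√4015/20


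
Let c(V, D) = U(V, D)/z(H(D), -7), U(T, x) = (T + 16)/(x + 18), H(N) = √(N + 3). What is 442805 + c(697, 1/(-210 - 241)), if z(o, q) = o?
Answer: 442805 + 321563*√902/422084 ≈ 4.4283e+5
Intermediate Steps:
H(N) = √(3 + N)
U(T, x) = (16 + T)/(18 + x)
c(V, D) = (16 + V)/(√(3 + D)*(18 + D)) (c(V, D) = ((16 + V)/(18 + D))/(√(3 + D)) = ((16 + V)/(18 + D))/√(3 + D) = (16 + V)/(√(3 + D)*(18 + D)))
442805 + c(697, 1/(-210 - 241)) = 442805 + (16 + 697)/(√(3 + 1/(-210 - 241))*(18 + 1/(-210 - 241))) = 442805 + 713/(√(3 + 1/(-451))*(18 + 1/(-451))) = 442805 + 713/(√(3 - 1/451)*(18 - 1/451)) = 442805 + 713/(√(1352/451)*(8117/451)) = 442805 + (√902/52)*(451/8117)*713 = 442805 + 321563*√902/422084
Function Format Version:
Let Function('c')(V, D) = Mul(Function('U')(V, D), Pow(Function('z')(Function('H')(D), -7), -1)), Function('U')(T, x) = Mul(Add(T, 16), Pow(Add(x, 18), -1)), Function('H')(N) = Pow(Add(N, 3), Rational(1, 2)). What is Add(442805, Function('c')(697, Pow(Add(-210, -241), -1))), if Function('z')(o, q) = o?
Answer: Add(442805, Mul(Rational(321563, 422084), Pow(902, Rational(1, 2)))) ≈ 4.4283e+5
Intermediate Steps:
Function('H')(N) = Pow(Add(3, N), Rational(1, 2))
Function('U')(T, x) = Mul(Pow(Add(18, x), -1), Add(16, T)) (Function('U')(T, x) = Mul(Add(16, T), Pow(Add(18, x), -1)) = Mul(Pow(Add(18, x), -1), Add(16, T)))
Function('c')(V, D) = Mul(Pow(Add(3, D), Rational(-1, 2)), Pow(Add(18, D), -1), Add(16, V)) (Function('c')(V, D) = Mul(Mul(Pow(Add(18, D), -1), Add(16, V)), Pow(Pow(Add(3, D), Rational(1, 2)), -1)) = Mul(Mul(Pow(Add(18, D), -1), Add(16, V)), Pow(Add(3, D), Rational(-1, 2))) = Mul(Pow(Add(3, D), Rational(-1, 2)), Pow(Add(18, D), -1), Add(16, V)))
Add(442805, Function('c')(697, Pow(Add(-210, -241), -1))) = Add(442805, Mul(Pow(Add(3, Pow(Add(-210, -241), -1)), Rational(-1, 2)), Pow(Add(18, Pow(Add(-210, -241), -1)), -1), Add(16, 697))) = Add(442805, Mul(Pow(Add(3, Pow(-451, -1)), Rational(-1, 2)), Pow(Add(18, Pow(-451, -1)), -1), 713)) = Add(442805, Mul(Pow(Add(3, Rational(-1, 451)), Rational(-1, 2)), Pow(Add(18, Rational(-1, 451)), -1), 713)) = Add(442805, Mul(Pow(Rational(1352, 451), Rational(-1, 2)), Pow(Rational(8117, 451), -1), 713)) = Add(442805, Mul(Mul(Rational(1, 52), Pow(902, Rational(1, 2))), Rational(451, 8117), 713)) = Add(442805, Mul(Rational(321563, 422084), Pow(902, Rational(1, 2))))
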